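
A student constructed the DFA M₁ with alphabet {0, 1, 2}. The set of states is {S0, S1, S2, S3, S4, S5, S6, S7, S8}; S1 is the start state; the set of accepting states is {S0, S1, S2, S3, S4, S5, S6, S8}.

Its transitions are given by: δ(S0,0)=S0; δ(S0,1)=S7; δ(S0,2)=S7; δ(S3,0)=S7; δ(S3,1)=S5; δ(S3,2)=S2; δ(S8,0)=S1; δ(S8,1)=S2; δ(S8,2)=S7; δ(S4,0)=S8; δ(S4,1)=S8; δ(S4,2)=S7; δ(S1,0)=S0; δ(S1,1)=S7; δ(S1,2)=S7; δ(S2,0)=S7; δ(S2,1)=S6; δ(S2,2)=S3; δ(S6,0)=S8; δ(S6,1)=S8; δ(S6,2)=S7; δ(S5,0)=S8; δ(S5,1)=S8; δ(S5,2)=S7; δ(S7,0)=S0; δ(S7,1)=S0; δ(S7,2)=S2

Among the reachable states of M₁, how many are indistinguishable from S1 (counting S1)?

2

Reachable states from the start: {S0,S1,S2,S3,S5,S6,S7,S8}. Unreachable: {S4} — drop them.
P0 = {S0,S1,S2,S3,S5,S6,S8} | {S7}.
Split {S0,S1,S2,S3,S5,S6,S8} by δ(·,0) → {S0,S1,S5,S6,S8} and {S2,S3}.
Refine {S0,S1,S5,S6,S8} on symbol 1: members go to different blocks, giving {S0,S1} and {S5,S6} and {S8}.
Stable partition: {S0,S1} | {S7} | {S2,S3} | {S5,S6} | {S8} — 5 equivalence classes.
State S1 belongs to the block {S0,S1}, which has 2 states.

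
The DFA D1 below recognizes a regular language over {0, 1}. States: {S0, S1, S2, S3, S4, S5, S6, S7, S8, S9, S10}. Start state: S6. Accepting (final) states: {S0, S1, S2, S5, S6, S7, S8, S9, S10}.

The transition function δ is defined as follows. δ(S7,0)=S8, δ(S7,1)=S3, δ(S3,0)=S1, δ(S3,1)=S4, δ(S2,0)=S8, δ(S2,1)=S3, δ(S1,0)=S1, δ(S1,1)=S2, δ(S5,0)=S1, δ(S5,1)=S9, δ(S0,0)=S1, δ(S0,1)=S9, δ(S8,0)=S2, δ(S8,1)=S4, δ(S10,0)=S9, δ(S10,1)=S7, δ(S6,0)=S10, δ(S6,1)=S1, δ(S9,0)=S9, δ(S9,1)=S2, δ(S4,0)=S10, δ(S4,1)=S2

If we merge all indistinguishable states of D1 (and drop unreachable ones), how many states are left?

First remove the unreachable states {S0,S5}; 9 states remain.
Start with accepting vs non-accepting: {S1,S2,S6,S7,S8,S9,S10} | {S3,S4}.
Refine {S1,S2,S6,S7,S8,S9,S10} on symbol 1: members go to different blocks, giving {S1,S6,S9,S10} and {S2,S7,S8}.
Refine {S1,S6,S9,S10} on symbol 1: members go to different blocks, giving {S1,S9,S10} and {S6}.
Refine {S3,S4} on symbol 1: members go to different blocks, giving {S3} and {S4}.
On input 1, block {S2,S7,S8} splits into {S2,S7} and {S8}.
Stable partition: {S1,S9,S10} | {S3} | {S2,S7} | {S6} | {S4} | {S8} — 6 equivalence classes.

6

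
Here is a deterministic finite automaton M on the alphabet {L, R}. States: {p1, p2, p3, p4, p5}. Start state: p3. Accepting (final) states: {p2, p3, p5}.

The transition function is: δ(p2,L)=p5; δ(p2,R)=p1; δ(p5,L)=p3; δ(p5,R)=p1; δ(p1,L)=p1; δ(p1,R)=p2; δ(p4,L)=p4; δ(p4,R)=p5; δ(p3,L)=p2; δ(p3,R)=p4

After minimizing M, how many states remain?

Every state is reachable, so we keep all 5.
P0 = {p2,p3,p5} | {p1,p4}.
The partition is now stable with 2 blocks: {p2,p3,p5} | {p1,p4}.

2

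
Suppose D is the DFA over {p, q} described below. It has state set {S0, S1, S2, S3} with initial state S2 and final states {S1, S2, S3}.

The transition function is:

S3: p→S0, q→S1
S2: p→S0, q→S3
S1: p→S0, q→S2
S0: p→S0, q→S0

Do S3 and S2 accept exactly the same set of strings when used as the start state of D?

Yes

All states are reachable from the start state.
P0 = {S1,S2,S3} | {S0}.
No further refinement is possible. Final partition (2 blocks): {S1,S2,S3} | {S0}.
S3 and S2 lie in the same block of the stable partition, so they are equivalent — no string distinguishes them.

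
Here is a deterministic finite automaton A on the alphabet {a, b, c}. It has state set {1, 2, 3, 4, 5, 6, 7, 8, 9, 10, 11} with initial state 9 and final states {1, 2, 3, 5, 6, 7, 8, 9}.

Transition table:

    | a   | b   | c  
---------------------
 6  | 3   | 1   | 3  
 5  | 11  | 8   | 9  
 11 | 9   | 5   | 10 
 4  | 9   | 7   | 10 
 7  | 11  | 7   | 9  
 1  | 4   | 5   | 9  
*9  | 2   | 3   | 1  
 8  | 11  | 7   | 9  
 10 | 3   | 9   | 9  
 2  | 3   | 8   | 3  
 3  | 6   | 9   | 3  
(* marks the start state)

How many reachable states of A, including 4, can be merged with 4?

2

Every state is reachable, so we keep all 11.
Start with accepting vs non-accepting: {1,2,3,5,6,7,8,9} | {4,10,11}.
Split {1,2,3,5,6,7,8,9} by δ(·,a) → {1,5,7,8} and {2,3,6,9}.
On input b, block {4,10,11} splits into {4,11} and {10}.
On input b, block {2,3,6,9} splits into {2,6} and {3,9}.
On input c, block {3,9} splits into {3} and {9}.
Stable partition: {1,5,7,8} | {4,11} | {2,6} | {10} | {3} | {9} — 6 equivalence classes.
State 4 belongs to the block {4,11}, which has 2 states.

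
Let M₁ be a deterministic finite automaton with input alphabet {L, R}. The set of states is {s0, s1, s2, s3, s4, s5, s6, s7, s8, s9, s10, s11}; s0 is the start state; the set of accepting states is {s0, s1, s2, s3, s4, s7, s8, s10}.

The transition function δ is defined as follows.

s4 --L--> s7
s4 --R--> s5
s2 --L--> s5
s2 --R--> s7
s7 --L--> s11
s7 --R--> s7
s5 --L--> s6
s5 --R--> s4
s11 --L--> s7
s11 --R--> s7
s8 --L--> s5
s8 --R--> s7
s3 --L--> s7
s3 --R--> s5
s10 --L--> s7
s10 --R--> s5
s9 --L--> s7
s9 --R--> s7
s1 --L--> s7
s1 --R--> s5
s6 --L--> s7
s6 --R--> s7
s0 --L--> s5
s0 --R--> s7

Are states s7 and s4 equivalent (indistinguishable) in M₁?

First remove the unreachable states {s1,s2,s3,s8,s9,s10}; 6 states remain.
P0 = {s0,s4,s7} | {s5,s6,s11}.
On input L, block {s0,s4,s7} splits into {s0,s7} and {s4}.
On input L, block {s5,s6,s11} splits into {s6,s11} and {s5}.
Split {s0,s7} by δ(·,L) → {s0} and {s7}.
No further refinement is possible. Final partition (5 blocks): {s0} | {s6,s11} | {s4} | {s5} | {s7}.
s7 and s4 end up in different blocks, so they are distinguishable. For instance, the string 'L' is accepted from only s4.

No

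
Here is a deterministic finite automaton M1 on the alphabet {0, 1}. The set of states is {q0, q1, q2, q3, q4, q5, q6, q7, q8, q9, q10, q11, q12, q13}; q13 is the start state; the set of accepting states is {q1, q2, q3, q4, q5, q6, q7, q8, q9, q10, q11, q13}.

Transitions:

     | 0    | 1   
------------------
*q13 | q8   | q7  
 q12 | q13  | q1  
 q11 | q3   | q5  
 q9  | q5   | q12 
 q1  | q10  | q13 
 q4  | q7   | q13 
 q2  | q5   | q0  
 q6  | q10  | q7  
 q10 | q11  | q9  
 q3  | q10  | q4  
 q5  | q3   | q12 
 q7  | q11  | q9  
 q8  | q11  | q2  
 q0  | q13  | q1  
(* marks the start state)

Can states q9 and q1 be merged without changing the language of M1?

Reachable states from the start: {q0,q1,q2,q3,q4,q5,q7,q8,q9,q10,q11,q12,q13}. Unreachable: {q6} — drop them.
Initial partition by acceptance: {q1,q2,q3,q4,q5,q7,q8,q9,q10,q11,q13} | {q0,q12}.
Refine {q1,q2,q3,q4,q5,q7,q8,q9,q10,q11,q13} on symbol 1: members go to different blocks, giving {q1,q3,q4,q7,q8,q10,q11,q13} and {q2,q5,q9}.
Split {q1,q3,q4,q7,q8,q10,q11,q13} by δ(·,1) → {q1,q3,q4,q13} and {q7,q8,q10,q11}.
Split {q1,q3,q4,q13} by δ(·,1) → {q1,q3,q4} and {q13}.
On input 1, block {q1,q3,q4} splits into {q1,q4} and {q3}.
On input 0, block {q2,q5,q9} splits into {q2,q9} and {q5}.
On input 0, block {q7,q8,q10,q11} splits into {q7,q8,q10} and {q11}.
Stable partition: {q1,q4} | {q0,q12} | {q2,q9} | {q7,q8,q10} | {q13} | {q3} | {q5} | {q11} — 8 equivalence classes.
q9 and q1 end up in different blocks, so they are distinguishable. For instance, the string '1' is accepted from only q1.

No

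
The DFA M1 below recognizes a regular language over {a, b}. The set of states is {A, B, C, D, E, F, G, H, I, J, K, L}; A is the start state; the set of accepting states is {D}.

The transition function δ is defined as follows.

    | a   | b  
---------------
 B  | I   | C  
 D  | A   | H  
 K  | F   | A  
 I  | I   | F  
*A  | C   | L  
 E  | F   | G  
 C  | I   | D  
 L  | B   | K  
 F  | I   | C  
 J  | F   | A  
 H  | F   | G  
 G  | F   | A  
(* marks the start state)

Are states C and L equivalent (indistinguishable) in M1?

States {E,J} cannot be reached from the start state, so discard them.
Initial partition by acceptance: {D} | {A,B,C,F,G,H,I,K,L}.
Refine {A,B,C,F,G,H,I,K,L} on symbol b: members go to different blocks, giving {A,B,F,G,H,I,K,L} and {C}.
Split {A,B,F,G,H,I,K,L} by δ(·,a) → {B,F,G,H,I,K,L} and {A}.
Split {B,F,G,H,I,K,L} by δ(·,b) → {H,I,L} and {B,F} and {G,K}.
On input a, block {H,I,L} splits into {H,L} and {I}.
Stable partition: {D} | {H,L} | {C} | {A} | {B,F} | {G,K} | {I} — 7 equivalence classes.
C and L end up in different blocks, so they are distinguishable. For instance, the string 'b' is accepted from only C.

No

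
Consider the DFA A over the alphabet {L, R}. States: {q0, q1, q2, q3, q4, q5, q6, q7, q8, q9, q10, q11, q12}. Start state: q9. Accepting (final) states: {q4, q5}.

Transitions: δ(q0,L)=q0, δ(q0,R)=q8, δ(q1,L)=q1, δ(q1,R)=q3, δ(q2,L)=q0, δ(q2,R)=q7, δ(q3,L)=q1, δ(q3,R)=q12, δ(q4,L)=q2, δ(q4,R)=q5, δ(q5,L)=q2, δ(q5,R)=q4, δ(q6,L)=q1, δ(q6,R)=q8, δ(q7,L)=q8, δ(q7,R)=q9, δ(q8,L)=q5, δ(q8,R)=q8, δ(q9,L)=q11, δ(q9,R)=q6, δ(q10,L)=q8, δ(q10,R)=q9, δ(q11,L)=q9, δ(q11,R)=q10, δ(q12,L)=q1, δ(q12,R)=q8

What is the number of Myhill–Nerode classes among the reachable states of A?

10

P0 = {q4,q5} | {q0,q1,q2,q3,q6,q7,q8,q9,q10,q11,q12}.
Split {q0,q1,q2,q3,q6,q7,q8,q9,q10,q11,q12} by δ(·,L) → {q0,q1,q2,q3,q6,q7,q9,q10,q11,q12} and {q8}.
Split {q0,q1,q2,q3,q6,q7,q9,q10,q11,q12} by δ(·,L) → {q0,q1,q2,q3,q6,q9,q11,q12} and {q7,q10}.
Refine {q0,q1,q2,q3,q6,q9,q11,q12} on symbol R: members go to different blocks, giving {q0,q6,q12} and {q1,q3,q9} and {q2,q11}.
Refine {q0,q6,q12} on symbol L: members go to different blocks, giving {q6,q12} and {q0}.
Split {q1,q3,q9} by δ(·,L) → {q1,q3} and {q9}.
On input R, block {q1,q3} splits into {q1} and {q3}.
Split {q2,q11} by δ(·,L) → {q2} and {q11}.
No further refinement is possible. Final partition (10 blocks): {q4,q5} | {q6,q12} | {q8} | {q7,q10} | {q1} | {q2} | {q0} | {q9} | {q3} | {q11}.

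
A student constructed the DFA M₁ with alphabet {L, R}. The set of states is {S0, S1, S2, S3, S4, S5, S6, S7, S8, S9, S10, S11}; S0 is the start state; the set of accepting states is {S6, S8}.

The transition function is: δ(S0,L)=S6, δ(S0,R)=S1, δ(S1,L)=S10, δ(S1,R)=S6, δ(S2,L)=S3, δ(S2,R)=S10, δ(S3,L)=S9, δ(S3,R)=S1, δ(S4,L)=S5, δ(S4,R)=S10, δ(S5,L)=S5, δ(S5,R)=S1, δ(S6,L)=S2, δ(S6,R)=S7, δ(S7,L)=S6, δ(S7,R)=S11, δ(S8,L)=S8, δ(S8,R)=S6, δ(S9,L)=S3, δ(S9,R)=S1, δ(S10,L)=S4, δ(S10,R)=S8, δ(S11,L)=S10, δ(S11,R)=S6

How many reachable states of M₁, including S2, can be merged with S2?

All states are reachable from the start state.
Start with accepting vs non-accepting: {S6,S8} | {S0,S1,S2,S3,S4,S5,S7,S9,S10,S11}.
Split {S6,S8} by δ(·,L) → {S6} and {S8}.
Split {S0,S1,S2,S3,S4,S5,S7,S9,S10,S11} by δ(·,L) → {S1,S2,S3,S4,S5,S9,S10,S11} and {S0,S7}.
Split {S1,S2,S3,S4,S5,S9,S10,S11} by δ(·,R) → {S2,S3,S4,S5,S9} and {S1,S11} and {S10}.
On input R, block {S2,S3,S4,S5,S9} splits into {S3,S5,S9} and {S2,S4}.
No further refinement is possible. Final partition (7 blocks): {S6} | {S3,S5,S9} | {S8} | {S0,S7} | {S1,S11} | {S10} | {S2,S4}.
The equivalence class containing S2 is {S2,S4}, of size 2.

2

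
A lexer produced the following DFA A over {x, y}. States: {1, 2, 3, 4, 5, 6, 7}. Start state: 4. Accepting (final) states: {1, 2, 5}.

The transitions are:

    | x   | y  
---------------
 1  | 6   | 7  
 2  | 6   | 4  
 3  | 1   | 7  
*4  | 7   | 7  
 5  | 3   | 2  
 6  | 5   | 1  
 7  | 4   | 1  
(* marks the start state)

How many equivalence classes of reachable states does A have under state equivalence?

Every state is reachable, so we keep all 7.
Initial partition by acceptance: {1,2,5} | {3,4,6,7}.
Split {1,2,5} by δ(·,y) → {1,2} and {5}.
Refine {3,4,6,7} on symbol x: members go to different blocks, giving {4,7} and {3} and {6}.
Split {4,7} by δ(·,y) → {4} and {7}.
Split {1,2} by δ(·,y) → {1} and {2}.
The partition is now stable with 7 blocks: {1} | {4} | {5} | {3} | {6} | {7} | {2}.

7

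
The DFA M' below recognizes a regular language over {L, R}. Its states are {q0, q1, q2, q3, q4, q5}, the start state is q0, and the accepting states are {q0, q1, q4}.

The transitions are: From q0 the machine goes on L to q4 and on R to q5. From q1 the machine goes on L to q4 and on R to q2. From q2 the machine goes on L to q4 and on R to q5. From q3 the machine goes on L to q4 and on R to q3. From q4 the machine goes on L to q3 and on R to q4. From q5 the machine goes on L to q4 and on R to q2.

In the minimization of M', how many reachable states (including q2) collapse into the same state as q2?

3

States {q1} cannot be reached from the start state, so discard them.
Initial partition by acceptance: {q0,q4} | {q2,q3,q5}.
On input L, block {q0,q4} splits into {q0} and {q4}.
No further refinement is possible. Final partition (3 blocks): {q0} | {q2,q3,q5} | {q4}.
The equivalence class containing q2 is {q2,q3,q5}, of size 3.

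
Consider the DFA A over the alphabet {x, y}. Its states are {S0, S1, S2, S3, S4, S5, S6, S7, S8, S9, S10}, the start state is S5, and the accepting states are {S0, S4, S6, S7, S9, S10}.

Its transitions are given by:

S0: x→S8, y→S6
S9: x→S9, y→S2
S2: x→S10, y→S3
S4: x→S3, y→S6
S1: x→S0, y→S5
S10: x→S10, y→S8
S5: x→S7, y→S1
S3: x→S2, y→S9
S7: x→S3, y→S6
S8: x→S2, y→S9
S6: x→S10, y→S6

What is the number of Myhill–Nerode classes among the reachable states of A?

7

First remove the unreachable states {S4}; 10 states remain.
Start with accepting vs non-accepting: {S0,S6,S7,S9,S10} | {S1,S2,S3,S5,S8}.
Split {S0,S6,S7,S9,S10} by δ(·,x) → {S6,S9,S10} and {S0,S7}.
Refine {S6,S9,S10} on symbol y: members go to different blocks, giving {S9,S10} and {S6}.
On input x, block {S1,S2,S3,S5,S8} splits into {S1,S5} and {S3,S8} and {S2}.
On input y, block {S9,S10} splits into {S9} and {S10}.
The partition is now stable with 7 blocks: {S9} | {S1,S5} | {S0,S7} | {S6} | {S3,S8} | {S2} | {S10}.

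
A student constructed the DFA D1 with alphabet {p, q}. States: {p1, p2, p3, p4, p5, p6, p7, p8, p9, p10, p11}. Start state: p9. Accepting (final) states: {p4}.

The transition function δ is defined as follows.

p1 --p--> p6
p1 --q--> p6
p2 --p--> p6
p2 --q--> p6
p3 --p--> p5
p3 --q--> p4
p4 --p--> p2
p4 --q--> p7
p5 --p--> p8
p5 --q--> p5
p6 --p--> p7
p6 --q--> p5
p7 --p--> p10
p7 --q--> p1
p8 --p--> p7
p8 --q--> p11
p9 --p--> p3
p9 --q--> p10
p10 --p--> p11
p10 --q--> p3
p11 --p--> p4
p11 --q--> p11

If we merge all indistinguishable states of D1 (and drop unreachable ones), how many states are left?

10

Every state is reachable, so we keep all 11.
P0 = {p4} | {p1,p2,p3,p5,p6,p7,p8,p9,p10,p11}.
Refine {p1,p2,p3,p5,p6,p7,p8,p9,p10,p11} on symbol p: members go to different blocks, giving {p1,p2,p3,p5,p6,p7,p8,p9,p10} and {p11}.
Refine {p1,p2,p3,p5,p6,p7,p8,p9,p10} on symbol p: members go to different blocks, giving {p1,p2,p3,p5,p6,p7,p8,p9} and {p10}.
Refine {p1,p2,p3,p5,p6,p7,p8,p9} on symbol p: members go to different blocks, giving {p1,p2,p3,p5,p6,p8,p9} and {p7}.
Split {p1,p2,p3,p5,p6,p8,p9} by δ(·,p) → {p1,p2,p3,p5,p9} and {p6,p8}.
On input p, block {p1,p2,p3,p5,p9} splits into {p1,p2,p5} and {p3,p9}.
Split {p1,p2,p5} by δ(·,q) → {p1,p2} and {p5}.
Split {p6,p8} by δ(·,q) → {p6} and {p8}.
Refine {p3,p9} on symbol p: members go to different blocks, giving {p3} and {p9}.
The partition is now stable with 10 blocks: {p4} | {p1,p2} | {p11} | {p10} | {p7} | {p6} | {p3} | {p5} | {p8} | {p9}.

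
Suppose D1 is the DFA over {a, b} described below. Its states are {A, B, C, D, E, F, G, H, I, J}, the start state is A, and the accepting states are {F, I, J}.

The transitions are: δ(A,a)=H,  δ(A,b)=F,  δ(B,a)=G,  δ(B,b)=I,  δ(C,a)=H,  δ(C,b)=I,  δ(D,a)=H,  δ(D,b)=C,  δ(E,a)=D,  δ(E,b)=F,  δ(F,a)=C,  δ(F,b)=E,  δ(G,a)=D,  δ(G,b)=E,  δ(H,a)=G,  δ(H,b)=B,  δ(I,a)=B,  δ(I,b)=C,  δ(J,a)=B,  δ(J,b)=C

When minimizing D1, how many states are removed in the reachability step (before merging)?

1

Starting at A and following transitions, the reachable set is {A, B, C, D, E, F, G, H, I}. That leaves J unreachable — 1 in total.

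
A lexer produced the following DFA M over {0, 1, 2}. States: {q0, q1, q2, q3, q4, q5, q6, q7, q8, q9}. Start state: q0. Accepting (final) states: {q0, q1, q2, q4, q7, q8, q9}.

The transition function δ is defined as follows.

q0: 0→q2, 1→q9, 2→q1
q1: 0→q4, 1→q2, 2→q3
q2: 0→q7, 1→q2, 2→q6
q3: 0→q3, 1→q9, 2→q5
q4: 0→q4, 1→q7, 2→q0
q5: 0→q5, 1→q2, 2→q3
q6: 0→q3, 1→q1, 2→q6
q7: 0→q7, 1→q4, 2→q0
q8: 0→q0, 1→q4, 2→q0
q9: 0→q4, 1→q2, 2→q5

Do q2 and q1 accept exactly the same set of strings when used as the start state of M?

Yes

First remove the unreachable states {q8}; 9 states remain.
Start with accepting vs non-accepting: {q0,q1,q2,q4,q7,q9} | {q3,q5,q6}.
On input 2, block {q0,q1,q2,q4,q7,q9} splits into {q0,q4,q7} and {q1,q2,q9}.
Refine {q0,q4,q7} on symbol 0: members go to different blocks, giving {q4,q7} and {q0}.
No further refinement is possible. Final partition (4 blocks): {q4,q7} | {q3,q5,q6} | {q1,q2,q9} | {q0}.
q2 and q1 lie in the same block of the stable partition, so they are equivalent — no string distinguishes them.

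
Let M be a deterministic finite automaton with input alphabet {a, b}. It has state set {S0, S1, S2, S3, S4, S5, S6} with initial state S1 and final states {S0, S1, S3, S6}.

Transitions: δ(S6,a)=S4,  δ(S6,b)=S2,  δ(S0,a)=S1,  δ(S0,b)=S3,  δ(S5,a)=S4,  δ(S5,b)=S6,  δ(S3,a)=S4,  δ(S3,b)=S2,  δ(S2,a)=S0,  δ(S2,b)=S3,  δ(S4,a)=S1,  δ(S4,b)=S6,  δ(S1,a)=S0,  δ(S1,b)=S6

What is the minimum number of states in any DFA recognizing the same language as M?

States {S5} cannot be reached from the start state, so discard them.
P0 = {S0,S1,S3,S6} | {S2,S4}.
Refine {S0,S1,S3,S6} on symbol a: members go to different blocks, giving {S0,S1} and {S3,S6}.
No further refinement is possible. Final partition (3 blocks): {S0,S1} | {S2,S4} | {S3,S6}.

3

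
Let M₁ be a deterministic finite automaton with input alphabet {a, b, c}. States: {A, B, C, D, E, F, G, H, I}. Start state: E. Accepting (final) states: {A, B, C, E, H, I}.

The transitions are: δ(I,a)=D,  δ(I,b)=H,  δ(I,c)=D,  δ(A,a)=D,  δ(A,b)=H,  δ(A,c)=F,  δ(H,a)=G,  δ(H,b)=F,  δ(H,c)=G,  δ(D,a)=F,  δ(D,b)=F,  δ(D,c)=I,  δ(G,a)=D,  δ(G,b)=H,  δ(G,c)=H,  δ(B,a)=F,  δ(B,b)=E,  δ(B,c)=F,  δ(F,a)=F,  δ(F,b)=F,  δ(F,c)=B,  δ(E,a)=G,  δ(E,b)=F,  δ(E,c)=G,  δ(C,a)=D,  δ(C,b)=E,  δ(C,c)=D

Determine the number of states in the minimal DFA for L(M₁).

Reachable states from the start: {B,D,E,F,G,H,I}. Unreachable: {A,C} — drop them.
Initial partition by acceptance: {B,E,H,I} | {D,F,G}.
Split {B,E,H,I} by δ(·,b) → {B,I} and {E,H}.
Refine {D,F,G} on symbol b: members go to different blocks, giving {D,F} and {G}.
The partition is now stable with 4 blocks: {B,I} | {D,F} | {E,H} | {G}.

4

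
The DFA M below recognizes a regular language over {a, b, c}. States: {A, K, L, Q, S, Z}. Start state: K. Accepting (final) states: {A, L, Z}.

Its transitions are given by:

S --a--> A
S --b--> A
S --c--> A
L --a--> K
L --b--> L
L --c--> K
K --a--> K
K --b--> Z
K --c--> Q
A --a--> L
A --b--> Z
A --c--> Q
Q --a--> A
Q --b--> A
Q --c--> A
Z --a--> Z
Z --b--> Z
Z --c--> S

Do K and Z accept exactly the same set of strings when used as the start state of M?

Initial partition by acceptance: {A,L,Z} | {K,Q,S}.
Split {A,L,Z} by δ(·,a) → {A,Z} and {L}.
On input a, block {A,Z} splits into {Z} and {A}.
Refine {K,Q,S} on symbol a: members go to different blocks, giving {Q,S} and {K}.
Stable partition: {Z} | {Q,S} | {L} | {A} | {K} — 5 equivalence classes.
K and Z end up in different blocks, so they are distinguishable. For instance, the string 'ε' is accepted from only Z.

No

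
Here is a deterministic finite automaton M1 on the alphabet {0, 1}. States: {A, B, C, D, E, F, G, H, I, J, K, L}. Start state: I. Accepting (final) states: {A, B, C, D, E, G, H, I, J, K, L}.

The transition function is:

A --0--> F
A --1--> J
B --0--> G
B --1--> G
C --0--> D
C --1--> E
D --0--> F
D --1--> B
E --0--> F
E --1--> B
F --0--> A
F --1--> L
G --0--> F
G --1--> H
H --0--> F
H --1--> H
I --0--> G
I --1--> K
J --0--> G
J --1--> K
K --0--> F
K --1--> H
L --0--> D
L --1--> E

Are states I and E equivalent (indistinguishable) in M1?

States {C} cannot be reached from the start state, so discard them.
P0 = {A,B,D,E,G,H,I,J,K,L} | {F}.
Split {A,B,D,E,G,H,I,J,K,L} by δ(·,0) → {A,D,E,G,H,K} and {B,I,J,L}.
On input 1, block {A,D,E,G,H,K} splits into {A,D,E} and {G,H,K}.
Refine {B,I,J,L} on symbol 0: members go to different blocks, giving {B,I,J} and {L}.
Stable partition: {A,D,E} | {F} | {B,I,J} | {G,H,K} | {L} — 5 equivalence classes.
I and E end up in different blocks, so they are distinguishable. For instance, the string '0' is accepted from only I.

No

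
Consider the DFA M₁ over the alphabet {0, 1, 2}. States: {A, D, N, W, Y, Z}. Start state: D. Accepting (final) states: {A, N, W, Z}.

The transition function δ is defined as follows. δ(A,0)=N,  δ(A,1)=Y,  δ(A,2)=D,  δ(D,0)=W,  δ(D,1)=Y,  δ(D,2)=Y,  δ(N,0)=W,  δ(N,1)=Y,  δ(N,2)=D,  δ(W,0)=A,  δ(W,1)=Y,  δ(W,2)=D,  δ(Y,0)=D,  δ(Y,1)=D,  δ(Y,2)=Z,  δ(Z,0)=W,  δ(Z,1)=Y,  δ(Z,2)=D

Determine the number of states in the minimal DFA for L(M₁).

All states are reachable from the start state.
Start with accepting vs non-accepting: {A,N,W,Z} | {D,Y}.
On input 0, block {D,Y} splits into {Y} and {D}.
No further refinement is possible. Final partition (3 blocks): {A,N,W,Z} | {Y} | {D}.

3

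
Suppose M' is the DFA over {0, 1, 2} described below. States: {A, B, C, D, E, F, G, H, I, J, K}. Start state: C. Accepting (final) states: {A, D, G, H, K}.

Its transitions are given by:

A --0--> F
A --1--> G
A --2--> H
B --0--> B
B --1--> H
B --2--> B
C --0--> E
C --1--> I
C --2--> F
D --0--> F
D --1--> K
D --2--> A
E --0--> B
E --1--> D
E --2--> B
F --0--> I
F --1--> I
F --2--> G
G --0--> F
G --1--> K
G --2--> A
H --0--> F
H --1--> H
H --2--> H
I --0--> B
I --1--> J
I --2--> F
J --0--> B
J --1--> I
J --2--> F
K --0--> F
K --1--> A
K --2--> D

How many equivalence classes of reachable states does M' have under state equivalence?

4

Every state is reachable, so we keep all 11.
Start with accepting vs non-accepting: {A,D,G,H,K} | {B,C,E,F,I,J}.
On input 1, block {B,C,E,F,I,J} splits into {C,F,I,J} and {B,E}.
Refine {C,F,I,J} on symbol 0: members go to different blocks, giving {C,I,J} and {F}.
No further refinement is possible. Final partition (4 blocks): {A,D,G,H,K} | {C,I,J} | {B,E} | {F}.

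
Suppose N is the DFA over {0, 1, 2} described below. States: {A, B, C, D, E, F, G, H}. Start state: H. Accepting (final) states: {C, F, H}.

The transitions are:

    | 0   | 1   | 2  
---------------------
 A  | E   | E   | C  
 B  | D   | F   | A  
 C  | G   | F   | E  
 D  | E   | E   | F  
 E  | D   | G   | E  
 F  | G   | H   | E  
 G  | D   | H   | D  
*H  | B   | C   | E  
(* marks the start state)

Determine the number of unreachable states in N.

A breadth-first search from the start state visits every state.

0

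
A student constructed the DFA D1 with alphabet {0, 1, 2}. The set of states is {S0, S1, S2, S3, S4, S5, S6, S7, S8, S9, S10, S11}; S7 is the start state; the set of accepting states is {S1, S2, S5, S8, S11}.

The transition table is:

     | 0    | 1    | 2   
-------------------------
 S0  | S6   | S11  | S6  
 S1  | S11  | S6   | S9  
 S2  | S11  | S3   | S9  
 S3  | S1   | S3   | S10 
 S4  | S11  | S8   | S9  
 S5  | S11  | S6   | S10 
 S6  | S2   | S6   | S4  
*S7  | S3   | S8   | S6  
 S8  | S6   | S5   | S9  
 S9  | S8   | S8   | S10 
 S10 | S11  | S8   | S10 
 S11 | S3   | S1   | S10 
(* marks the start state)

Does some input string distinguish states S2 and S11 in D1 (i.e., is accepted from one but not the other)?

First remove the unreachable states {S0}; 11 states remain.
Start with accepting vs non-accepting: {S1,S2,S5,S8,S11} | {S3,S4,S6,S7,S9,S10}.
On input 0, block {S1,S2,S5,S8,S11} splits into {S1,S2,S5} and {S8,S11}.
Refine {S3,S4,S6,S7,S9,S10} on symbol 0: members go to different blocks, giving {S4,S9,S10} and {S3,S6} and {S7}.
No further refinement is possible. Final partition (5 blocks): {S1,S2,S5} | {S4,S9,S10} | {S8,S11} | {S3,S6} | {S7}.
S2 and S11 end up in different blocks, so they are distinguishable. For instance, the string '0' is accepted from only S2.

Yes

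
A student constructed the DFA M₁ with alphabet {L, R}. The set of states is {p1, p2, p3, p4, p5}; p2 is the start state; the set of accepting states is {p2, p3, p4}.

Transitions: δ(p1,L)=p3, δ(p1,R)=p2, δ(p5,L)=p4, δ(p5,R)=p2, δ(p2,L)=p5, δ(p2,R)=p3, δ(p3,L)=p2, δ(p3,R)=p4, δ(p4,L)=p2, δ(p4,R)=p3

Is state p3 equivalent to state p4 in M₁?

Yes

Reachable states from the start: {p2,p3,p4,p5}. Unreachable: {p1} — drop them.
Initial partition by acceptance: {p2,p3,p4} | {p5}.
Refine {p2,p3,p4} on symbol L: members go to different blocks, giving {p3,p4} and {p2}.
No further refinement is possible. Final partition (3 blocks): {p3,p4} | {p5} | {p2}.
p3 and p4 lie in the same block of the stable partition, so they are equivalent — no string distinguishes them.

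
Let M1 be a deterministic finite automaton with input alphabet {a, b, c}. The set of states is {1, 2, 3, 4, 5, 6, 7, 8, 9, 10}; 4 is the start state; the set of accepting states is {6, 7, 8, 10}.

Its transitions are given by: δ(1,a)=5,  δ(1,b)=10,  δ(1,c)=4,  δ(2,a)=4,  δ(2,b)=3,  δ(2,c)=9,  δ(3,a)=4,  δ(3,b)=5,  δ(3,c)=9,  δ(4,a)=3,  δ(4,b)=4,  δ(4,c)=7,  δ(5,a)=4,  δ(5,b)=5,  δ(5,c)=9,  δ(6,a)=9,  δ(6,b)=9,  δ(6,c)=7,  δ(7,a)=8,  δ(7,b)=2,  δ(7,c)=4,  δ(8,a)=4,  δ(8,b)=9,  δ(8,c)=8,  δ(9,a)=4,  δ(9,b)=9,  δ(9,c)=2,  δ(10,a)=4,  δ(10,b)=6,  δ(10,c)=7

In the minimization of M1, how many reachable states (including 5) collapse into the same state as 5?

States {1,6,10} cannot be reached from the start state, so discard them.
Start with accepting vs non-accepting: {7,8} | {2,3,4,5,9}.
On input a, block {7,8} splits into {7} and {8}.
Refine {2,3,4,5,9} on symbol c: members go to different blocks, giving {2,3,5,9} and {4}.
No further refinement is possible. Final partition (4 blocks): {7} | {2,3,5,9} | {8} | {4}.
The equivalence class containing 5 is {2,3,5,9}, of size 4.

4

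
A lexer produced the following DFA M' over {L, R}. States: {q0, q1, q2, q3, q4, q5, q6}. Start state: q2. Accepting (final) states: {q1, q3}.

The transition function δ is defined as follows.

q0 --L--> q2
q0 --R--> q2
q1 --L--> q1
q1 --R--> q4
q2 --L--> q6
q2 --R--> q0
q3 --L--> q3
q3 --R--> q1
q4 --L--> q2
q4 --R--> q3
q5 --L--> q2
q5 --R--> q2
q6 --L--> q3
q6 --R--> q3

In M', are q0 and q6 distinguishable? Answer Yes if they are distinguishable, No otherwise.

Yes

Reachable states from the start: {q0,q1,q2,q3,q4,q6}. Unreachable: {q5} — drop them.
P0 = {q1,q3} | {q0,q2,q4,q6}.
Split {q1,q3} by δ(·,R) → {q1} and {q3}.
Refine {q0,q2,q4,q6} on symbol L: members go to different blocks, giving {q0,q2,q4} and {q6}.
Refine {q0,q2,q4} on symbol L: members go to different blocks, giving {q0,q4} and {q2}.
On input R, block {q0,q4} splits into {q0} and {q4}.
Stable partition: {q1} | {q0} | {q3} | {q6} | {q2} | {q4} — 6 equivalence classes.
q0 and q6 end up in different blocks, so they are distinguishable. For instance, the string 'L' is accepted from only q6.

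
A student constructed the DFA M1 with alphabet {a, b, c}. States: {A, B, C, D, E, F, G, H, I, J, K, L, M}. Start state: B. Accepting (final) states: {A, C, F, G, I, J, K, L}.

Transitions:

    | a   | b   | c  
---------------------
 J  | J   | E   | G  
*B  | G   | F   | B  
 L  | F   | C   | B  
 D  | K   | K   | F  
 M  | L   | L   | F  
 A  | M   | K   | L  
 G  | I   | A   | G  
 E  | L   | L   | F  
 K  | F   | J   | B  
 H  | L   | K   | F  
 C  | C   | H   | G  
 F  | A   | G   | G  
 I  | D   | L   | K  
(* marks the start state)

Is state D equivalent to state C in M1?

Every state is reachable, so we keep all 13.
Start with accepting vs non-accepting: {A,C,F,G,I,J,K,L} | {B,D,E,H,M}.
Refine {A,C,F,G,I,J,K,L} on symbol a: members go to different blocks, giving {C,F,G,J,K,L} and {A,I}.
Refine {C,F,G,J,K,L} on symbol a: members go to different blocks, giving {C,J,K,L} and {F,G}.
Refine {C,J,K,L} on symbol a: members go to different blocks, giving {C,J} and {K,L}.
Split {B,D,E,H,M} by δ(·,a) → {D,E,H,M} and {B}.
Split {F,G} by δ(·,b) → {F} and {G}.
Stable partition: {C,J} | {D,E,H,M} | {A,I} | {F} | {K,L} | {B} | {G} — 7 equivalence classes.
D and C end up in different blocks, so they are distinguishable. For instance, the string 'ε' is accepted from only C.

No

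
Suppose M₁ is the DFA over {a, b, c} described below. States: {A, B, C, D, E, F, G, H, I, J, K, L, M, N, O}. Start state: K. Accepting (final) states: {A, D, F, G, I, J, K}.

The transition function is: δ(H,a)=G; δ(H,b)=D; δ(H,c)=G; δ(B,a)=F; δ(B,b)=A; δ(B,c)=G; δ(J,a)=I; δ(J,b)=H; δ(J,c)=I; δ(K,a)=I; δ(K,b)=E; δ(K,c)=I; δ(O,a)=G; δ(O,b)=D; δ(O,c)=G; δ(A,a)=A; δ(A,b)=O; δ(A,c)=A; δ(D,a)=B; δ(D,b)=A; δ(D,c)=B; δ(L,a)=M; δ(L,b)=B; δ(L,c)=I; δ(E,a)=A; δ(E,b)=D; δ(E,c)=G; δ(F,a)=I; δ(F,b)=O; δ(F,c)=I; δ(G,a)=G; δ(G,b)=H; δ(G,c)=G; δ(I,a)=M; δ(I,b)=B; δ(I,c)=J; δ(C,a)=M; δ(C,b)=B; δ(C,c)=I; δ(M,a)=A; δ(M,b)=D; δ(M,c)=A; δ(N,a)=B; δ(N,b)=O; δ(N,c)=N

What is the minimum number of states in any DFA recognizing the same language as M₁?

6

First remove the unreachable states {C,L,N}; 12 states remain.
Initial partition by acceptance: {A,D,F,G,I,J,K} | {B,E,H,M,O}.
On input a, block {A,D,F,G,I,J,K} splits into {A,F,G,J,K} and {D,I}.
On input a, block {A,F,G,J,K} splits into {F,J,K} and {A,G}.
Split {B,E,H,M,O} by δ(·,a) → {E,H,M,O} and {B}.
Split {D,I} by δ(·,a) → {D} and {I}.
No further refinement is possible. Final partition (6 blocks): {F,J,K} | {E,H,M,O} | {D} | {A,G} | {B} | {I}.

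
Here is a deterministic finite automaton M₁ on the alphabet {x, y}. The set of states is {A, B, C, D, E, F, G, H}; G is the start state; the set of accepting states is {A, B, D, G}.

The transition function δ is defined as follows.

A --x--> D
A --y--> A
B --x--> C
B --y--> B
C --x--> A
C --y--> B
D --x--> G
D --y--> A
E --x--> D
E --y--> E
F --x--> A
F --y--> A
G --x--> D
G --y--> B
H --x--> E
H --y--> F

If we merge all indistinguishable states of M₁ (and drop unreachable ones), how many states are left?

5

States {E,F,H} cannot be reached from the start state, so discard them.
Initial partition by acceptance: {A,B,D,G} | {C}.
Split {A,B,D,G} by δ(·,x) → {A,D,G} and {B}.
On input y, block {A,D,G} splits into {A,D} and {G}.
On input x, block {A,D} splits into {A} and {D}.
Stable partition: {A} | {C} | {B} | {G} | {D} — 5 equivalence classes.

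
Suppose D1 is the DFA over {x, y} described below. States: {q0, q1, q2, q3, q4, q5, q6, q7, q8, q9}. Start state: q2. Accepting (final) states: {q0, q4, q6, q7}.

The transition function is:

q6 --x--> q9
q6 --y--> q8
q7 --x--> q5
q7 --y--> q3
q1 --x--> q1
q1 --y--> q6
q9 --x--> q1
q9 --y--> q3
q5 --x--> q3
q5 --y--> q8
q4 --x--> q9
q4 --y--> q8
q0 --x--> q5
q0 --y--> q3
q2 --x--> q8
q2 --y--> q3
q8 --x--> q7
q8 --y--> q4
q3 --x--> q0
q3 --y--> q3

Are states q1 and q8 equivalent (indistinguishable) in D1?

No

Start with accepting vs non-accepting: {q0,q4,q6,q7} | {q1,q2,q3,q5,q8,q9}.
On input x, block {q1,q2,q3,q5,q8,q9} splits into {q1,q2,q5,q9} and {q3,q8}.
On input x, block {q1,q2,q5,q9} splits into {q1,q9} and {q2,q5}.
On input x, block {q0,q4,q6,q7} splits into {q0,q7} and {q4,q6}.
Split {q1,q9} by δ(·,y) → {q1} and {q9}.
On input y, block {q3,q8} splits into {q3} and {q8}.
Split {q2,q5} by δ(·,x) → {q2} and {q5}.
Stable partition: {q0,q7} | {q1} | {q3} | {q2} | {q4,q6} | {q9} | {q8} | {q5} — 8 equivalence classes.
q1 and q8 end up in different blocks, so they are distinguishable. For instance, the string 'x' is accepted from only q8.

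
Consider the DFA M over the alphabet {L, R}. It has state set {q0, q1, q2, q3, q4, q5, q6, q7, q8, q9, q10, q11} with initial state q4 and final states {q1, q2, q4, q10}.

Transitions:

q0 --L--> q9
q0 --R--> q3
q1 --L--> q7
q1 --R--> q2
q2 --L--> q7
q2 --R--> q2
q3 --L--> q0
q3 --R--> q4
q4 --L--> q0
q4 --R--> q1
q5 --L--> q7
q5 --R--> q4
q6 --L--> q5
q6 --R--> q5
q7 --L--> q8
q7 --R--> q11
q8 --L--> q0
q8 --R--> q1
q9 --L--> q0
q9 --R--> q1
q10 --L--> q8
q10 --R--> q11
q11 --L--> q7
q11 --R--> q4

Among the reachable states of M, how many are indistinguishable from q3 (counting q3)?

4

States {q5,q6,q10} cannot be reached from the start state, so discard them.
Initial partition by acceptance: {q1,q2,q4} | {q0,q3,q7,q8,q9,q11}.
On input R, block {q0,q3,q7,q8,q9,q11} splits into {q3,q8,q9,q11} and {q0,q7}.
The partition is now stable with 3 blocks: {q1,q2,q4} | {q3,q8,q9,q11} | {q0,q7}.
State q3 belongs to the block {q3,q8,q9,q11}, which has 4 states.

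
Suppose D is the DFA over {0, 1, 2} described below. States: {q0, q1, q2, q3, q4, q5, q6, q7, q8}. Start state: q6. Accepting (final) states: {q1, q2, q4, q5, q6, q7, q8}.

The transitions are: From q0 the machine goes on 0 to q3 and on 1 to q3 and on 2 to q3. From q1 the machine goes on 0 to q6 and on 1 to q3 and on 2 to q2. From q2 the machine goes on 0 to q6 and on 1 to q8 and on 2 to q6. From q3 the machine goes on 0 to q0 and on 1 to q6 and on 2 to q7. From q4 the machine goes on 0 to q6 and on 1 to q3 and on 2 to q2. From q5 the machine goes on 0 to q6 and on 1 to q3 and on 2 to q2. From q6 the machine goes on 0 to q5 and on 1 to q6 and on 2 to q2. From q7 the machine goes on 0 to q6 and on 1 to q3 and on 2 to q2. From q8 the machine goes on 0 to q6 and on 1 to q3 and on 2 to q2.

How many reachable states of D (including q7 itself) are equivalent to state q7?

3

States {q1,q4} cannot be reached from the start state, so discard them.
Start with accepting vs non-accepting: {q2,q5,q6,q7,q8} | {q0,q3}.
Refine {q2,q5,q6,q7,q8} on symbol 1: members go to different blocks, giving {q5,q7,q8} and {q2,q6}.
Split {q0,q3} by δ(·,1) → {q0} and {q3}.
Refine {q2,q6} on symbol 0: members go to different blocks, giving {q2} and {q6}.
Stable partition: {q5,q7,q8} | {q0} | {q2} | {q3} | {q6} — 5 equivalence classes.
State q7 belongs to the block {q5,q7,q8}, which has 3 states.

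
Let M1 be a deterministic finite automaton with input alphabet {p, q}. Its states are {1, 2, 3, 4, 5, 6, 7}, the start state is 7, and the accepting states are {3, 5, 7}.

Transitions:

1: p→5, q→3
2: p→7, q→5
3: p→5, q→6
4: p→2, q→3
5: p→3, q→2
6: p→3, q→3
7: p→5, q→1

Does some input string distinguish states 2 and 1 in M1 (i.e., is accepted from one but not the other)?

States {4} cannot be reached from the start state, so discard them.
Start with accepting vs non-accepting: {3,5,7} | {1,2,6}.
Stable partition: {3,5,7} | {1,2,6} — 2 equivalence classes.
2 and 1 lie in the same block of the stable partition, so they are equivalent — no string distinguishes them.

No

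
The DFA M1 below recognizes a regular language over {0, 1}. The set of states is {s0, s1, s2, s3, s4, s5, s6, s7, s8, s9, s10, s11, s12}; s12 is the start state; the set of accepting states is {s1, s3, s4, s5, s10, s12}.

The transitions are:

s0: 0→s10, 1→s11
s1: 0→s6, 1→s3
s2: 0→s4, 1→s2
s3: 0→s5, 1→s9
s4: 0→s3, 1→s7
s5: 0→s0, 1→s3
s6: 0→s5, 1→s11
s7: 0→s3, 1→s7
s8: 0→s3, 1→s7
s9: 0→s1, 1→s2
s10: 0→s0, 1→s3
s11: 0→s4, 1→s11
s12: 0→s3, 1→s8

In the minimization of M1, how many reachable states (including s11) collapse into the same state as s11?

All states are reachable from the start state.
Start with accepting vs non-accepting: {s1,s3,s4,s5,s10,s12} | {s0,s2,s6,s7,s8,s9,s11}.
On input 0, block {s1,s3,s4,s5,s10,s12} splits into {s1,s5,s10} and {s3,s4,s12}.
Split {s0,s2,s6,s7,s8,s9,s11} by δ(·,0) → {s2,s7,s8,s11} and {s0,s6,s9}.
Split {s3,s4,s12} by δ(·,0) → {s4,s12} and {s3}.
Refine {s2,s7,s8,s11} on symbol 0: members go to different blocks, giving {s2,s11} and {s7,s8}.
No further refinement is possible. Final partition (6 blocks): {s1,s5,s10} | {s2,s11} | {s4,s12} | {s0,s6,s9} | {s3} | {s7,s8}.
State s11 belongs to the block {s2,s11}, which has 2 states.

2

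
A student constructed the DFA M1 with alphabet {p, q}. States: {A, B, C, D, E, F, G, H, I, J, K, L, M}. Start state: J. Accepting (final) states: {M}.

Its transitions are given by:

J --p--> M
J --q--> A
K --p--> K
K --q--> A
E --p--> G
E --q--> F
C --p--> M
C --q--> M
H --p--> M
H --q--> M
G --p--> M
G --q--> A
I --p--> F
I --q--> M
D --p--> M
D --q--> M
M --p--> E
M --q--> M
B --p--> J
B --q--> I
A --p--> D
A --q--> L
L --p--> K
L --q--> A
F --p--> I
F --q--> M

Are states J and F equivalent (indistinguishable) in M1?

States {B,C,H} cannot be reached from the start state, so discard them.
Initial partition by acceptance: {M} | {A,D,E,F,G,I,J,K,L}.
On input p, block {A,D,E,F,G,I,J,K,L} splits into {A,E,F,I,K,L} and {D,G,J}.
On input p, block {A,E,F,I,K,L} splits into {F,I,K,L} and {A,E}.
On input q, block {F,I,K,L} splits into {F,I} and {K,L}.
Refine {D,G,J} on symbol q: members go to different blocks, giving {G,J} and {D}.
Split {A,E} by δ(·,p) → {A} and {E}.
The partition is now stable with 7 blocks: {M} | {F,I} | {G,J} | {A} | {K,L} | {D} | {E}.
J and F end up in different blocks, so they are distinguishable. For instance, the string 'p' is accepted from only J.

No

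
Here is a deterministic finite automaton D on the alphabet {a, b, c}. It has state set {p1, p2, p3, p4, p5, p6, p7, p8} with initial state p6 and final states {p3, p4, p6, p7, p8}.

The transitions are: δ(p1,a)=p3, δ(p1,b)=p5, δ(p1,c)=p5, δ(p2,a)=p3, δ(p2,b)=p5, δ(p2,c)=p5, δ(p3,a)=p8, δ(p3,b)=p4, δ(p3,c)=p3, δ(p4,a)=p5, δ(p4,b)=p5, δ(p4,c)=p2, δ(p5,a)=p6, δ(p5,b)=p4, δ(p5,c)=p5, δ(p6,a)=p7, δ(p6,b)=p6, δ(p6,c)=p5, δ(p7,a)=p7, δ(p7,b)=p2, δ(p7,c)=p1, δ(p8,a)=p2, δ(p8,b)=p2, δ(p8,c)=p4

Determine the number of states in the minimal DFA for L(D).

7

Every state is reachable, so we keep all 8.
Initial partition by acceptance: {p3,p4,p6,p7,p8} | {p1,p2,p5}.
On input a, block {p3,p4,p6,p7,p8} splits into {p3,p6,p7} and {p4,p8}.
On input a, block {p3,p6,p7} splits into {p6,p7} and {p3}.
On input b, block {p6,p7} splits into {p6} and {p7}.
Refine {p1,p2,p5} on symbol a: members go to different blocks, giving {p1,p2} and {p5}.
On input a, block {p4,p8} splits into {p4} and {p8}.
No further refinement is possible. Final partition (7 blocks): {p6} | {p1,p2} | {p4} | {p3} | {p7} | {p5} | {p8}.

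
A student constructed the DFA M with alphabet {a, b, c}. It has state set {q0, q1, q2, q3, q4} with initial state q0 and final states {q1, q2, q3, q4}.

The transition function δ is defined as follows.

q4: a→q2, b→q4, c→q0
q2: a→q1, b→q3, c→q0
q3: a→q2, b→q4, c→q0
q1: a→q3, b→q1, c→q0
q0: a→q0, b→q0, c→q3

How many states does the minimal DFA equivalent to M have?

2

Every state is reachable, so we keep all 5.
Initial partition by acceptance: {q1,q2,q3,q4} | {q0}.
Stable partition: {q1,q2,q3,q4} | {q0} — 2 equivalence classes.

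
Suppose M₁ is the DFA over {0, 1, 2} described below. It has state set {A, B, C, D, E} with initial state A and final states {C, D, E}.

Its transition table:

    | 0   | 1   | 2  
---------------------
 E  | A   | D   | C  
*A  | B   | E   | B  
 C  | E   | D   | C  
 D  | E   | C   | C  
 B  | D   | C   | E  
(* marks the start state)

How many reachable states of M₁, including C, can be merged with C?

2

All states are reachable from the start state.
P0 = {C,D,E} | {A,B}.
On input 0, block {C,D,E} splits into {C,D} and {E}.
Split {A,B} by δ(·,0) → {A} and {B}.
The partition is now stable with 4 blocks: {C,D} | {A} | {E} | {B}.
State C belongs to the block {C,D}, which has 2 states.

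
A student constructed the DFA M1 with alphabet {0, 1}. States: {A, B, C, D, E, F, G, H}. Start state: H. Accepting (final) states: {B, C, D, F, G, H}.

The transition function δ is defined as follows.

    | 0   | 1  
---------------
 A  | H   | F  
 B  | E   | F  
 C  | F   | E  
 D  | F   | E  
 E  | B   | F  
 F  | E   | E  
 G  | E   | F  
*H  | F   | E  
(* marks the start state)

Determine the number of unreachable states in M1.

4

Starting at H and following transitions, the reachable set is {B, E, F, H}. That leaves A, C, D, G unreachable — 4 in total.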